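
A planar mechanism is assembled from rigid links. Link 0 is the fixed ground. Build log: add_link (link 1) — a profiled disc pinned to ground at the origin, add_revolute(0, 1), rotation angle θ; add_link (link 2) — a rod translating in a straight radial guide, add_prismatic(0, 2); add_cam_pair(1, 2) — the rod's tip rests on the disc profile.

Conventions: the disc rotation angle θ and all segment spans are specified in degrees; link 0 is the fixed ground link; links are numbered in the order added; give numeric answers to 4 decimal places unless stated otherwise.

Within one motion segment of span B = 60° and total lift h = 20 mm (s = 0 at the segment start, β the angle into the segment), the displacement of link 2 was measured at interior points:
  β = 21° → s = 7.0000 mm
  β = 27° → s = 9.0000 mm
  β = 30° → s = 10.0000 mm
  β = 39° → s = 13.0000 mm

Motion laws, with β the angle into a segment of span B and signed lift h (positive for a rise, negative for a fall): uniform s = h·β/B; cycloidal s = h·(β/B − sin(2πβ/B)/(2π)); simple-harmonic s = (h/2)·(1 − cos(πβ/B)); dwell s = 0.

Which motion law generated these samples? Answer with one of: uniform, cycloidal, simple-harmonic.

candidates at β/B = r: uniform s = h·r (linear in β); cycloidal s = h·(r − sin(2πr)/(2π)); simple-harmonic s = (h/2)(1 − cos(πr))
β=21°: printed 7.0000 | uniform 7.0000, cycloidal 4.4248, simple-harmonic 5.4601
β=27°: printed 9.0000 | uniform 9.0000, cycloidal 8.0164, simple-harmonic 8.4357
β=30°: printed 10.0000 | uniform 10.0000, cycloidal 10.0000, simple-harmonic 10.0000
β=39°: printed 13.0000 | uniform 13.0000, cycloidal 15.5752, simple-harmonic 14.5399
only one law matches every sample → uniform

uniform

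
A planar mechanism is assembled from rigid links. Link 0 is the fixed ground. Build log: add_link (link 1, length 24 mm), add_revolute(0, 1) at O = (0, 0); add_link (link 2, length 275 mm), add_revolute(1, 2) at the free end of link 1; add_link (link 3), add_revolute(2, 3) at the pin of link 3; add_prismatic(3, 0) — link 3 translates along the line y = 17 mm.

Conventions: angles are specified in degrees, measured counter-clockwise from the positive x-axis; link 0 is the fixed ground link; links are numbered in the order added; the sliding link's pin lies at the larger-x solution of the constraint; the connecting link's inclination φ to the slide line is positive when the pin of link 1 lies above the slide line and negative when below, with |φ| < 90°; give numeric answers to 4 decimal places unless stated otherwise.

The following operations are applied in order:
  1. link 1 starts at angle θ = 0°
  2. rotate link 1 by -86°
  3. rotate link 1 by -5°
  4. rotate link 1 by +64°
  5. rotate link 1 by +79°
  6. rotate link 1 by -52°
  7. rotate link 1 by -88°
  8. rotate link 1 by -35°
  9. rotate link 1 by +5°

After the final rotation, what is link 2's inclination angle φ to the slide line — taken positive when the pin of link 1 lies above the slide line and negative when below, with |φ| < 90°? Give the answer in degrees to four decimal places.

geometry: r = 24 mm, L = 275 mm, e = 17 mm; θ starts at 0°
rotate link 1 by -86°: θ ← 0° -86° = -86°
rotate link 1 by -5°: θ ← -86° -5° = -91°
rotate link 1 by +64°: θ ← -91° +64° = -27°
rotate link 1 by +79°: θ ← -27° +79° = 52°
rotate link 1 by -52°: θ ← 52° -52° = 0°
rotate link 1 by -88°: θ ← 0° -88° = -88°
rotate link 1 by -35°: θ ← -88° -35° = -123°
rotate link 1 by +5°: θ ← -123° +5° = -118°
h = r sin θ − e = -21.190742 − 17 = -38.190742
sin φ = h / L = -38.190742 / 275 = -0.13887543
φ = arcsin(-0.13887543) = -7.982777°

-7.9828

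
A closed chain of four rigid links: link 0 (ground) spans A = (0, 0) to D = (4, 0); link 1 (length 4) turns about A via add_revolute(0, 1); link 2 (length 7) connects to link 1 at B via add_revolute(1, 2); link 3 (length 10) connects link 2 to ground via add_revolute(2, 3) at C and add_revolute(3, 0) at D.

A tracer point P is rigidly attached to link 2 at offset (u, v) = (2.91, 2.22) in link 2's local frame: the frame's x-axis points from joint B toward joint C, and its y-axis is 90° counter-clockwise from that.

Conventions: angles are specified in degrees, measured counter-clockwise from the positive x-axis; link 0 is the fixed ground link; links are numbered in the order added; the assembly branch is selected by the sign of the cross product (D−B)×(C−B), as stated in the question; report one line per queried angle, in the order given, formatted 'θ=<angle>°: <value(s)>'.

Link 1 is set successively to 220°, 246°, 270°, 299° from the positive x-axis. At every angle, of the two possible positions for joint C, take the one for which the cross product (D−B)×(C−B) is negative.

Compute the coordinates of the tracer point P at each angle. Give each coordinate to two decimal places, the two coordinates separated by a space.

A=(0,0), D=(4.00,0)
θ=220°: B = A + 4.00·(cos220°, sin220°) = (-3.0642, -2.5712)
θ=220°: |BD| = 7.5175
θ=220°: circle(B,7.00) ∩ circle(D,10.00): a=0.3667, h=6.9904
θ=220°:   candidates: C₊=(-5.1104,4.1231) cross=52.551; C₋=(-0.3287,-9.0145) cross=-52.551
θ=220°:   branch - wants cross < 0 → take C=(-0.3287,-9.0145) (cross=-52.551)
θ=220°: ex = (C−B)/|BC| = (0.3908,-0.9205); ey = (0.9205,0.3908)
θ=220°: P = B + 2.91·ex + 2.22·ey = (0.1165,-4.3822)
θ=246°: B = A + 4.00·(cos246°, sin246°) = (-1.6269, -3.6542)
θ=246°: |BD| = 6.7094
θ=246°: circle(B,7.00) ∩ circle(D,10.00): a=-0.4460, h=6.9858
θ=246°:   candidates: C₊=(-5.8057,1.9617) cross=46.870; C₋=(1.8038,-9.7558) cross=-46.870
θ=246°:   branch - wants cross < 0 → take C=(1.8038,-9.7558) (cross=-46.870)
θ=246°: ex = (C−B)/|BC| = (0.4901,-0.8717); ey = (0.8717,0.4901)
θ=246°: P = B + 2.91·ex + 2.22·ey = (1.7343,-5.1027)
θ=270°: B = A + 4.00·(cos270°, sin270°) = (-0.0000, -4.0000)
θ=270°: |BD| = 5.6569
θ=270°: circle(B,7.00) ∩ circle(D,10.00): a=-1.6794, h=6.7956
θ=270°:   candidates: C₊=(-5.9927,-0.3823) cross=38.442; C₋=(3.6177,-9.9927) cross=-38.442
θ=270°:   branch - wants cross < 0 → take C=(3.6177,-9.9927) (cross=-38.442)
θ=270°: ex = (C−B)/|BC| = (0.5168,-0.8561); ey = (0.8561,0.5168)
θ=270°: P = B + 2.91·ex + 2.22·ey = (3.4045,-5.3439)
θ=299°: B = A + 4.00·(cos299°, sin299°) = (1.9392, -3.4985)
θ=299°: |BD| = 4.0603
θ=299°: circle(B,7.00) ∩ circle(D,10.00): a=-4.2502, h=5.5620
θ=299°:   candidates: C₊=(-5.0103,-4.3376) cross=22.584; C₋=(4.5745,-9.9835) cross=-22.584
θ=299°:   branch - wants cross < 0 → take C=(4.5745,-9.9835) (cross=-22.584)
θ=299°: ex = (C−B)/|BC| = (0.3765,-0.9264); ey = (0.9264,0.3765)
θ=299°: P = B + 2.91·ex + 2.22·ey = (5.0914,-5.3586)

θ=220°: 0.12 -4.38
θ=246°: 1.73 -5.10
θ=270°: 3.40 -5.34
θ=299°: 5.09 -5.36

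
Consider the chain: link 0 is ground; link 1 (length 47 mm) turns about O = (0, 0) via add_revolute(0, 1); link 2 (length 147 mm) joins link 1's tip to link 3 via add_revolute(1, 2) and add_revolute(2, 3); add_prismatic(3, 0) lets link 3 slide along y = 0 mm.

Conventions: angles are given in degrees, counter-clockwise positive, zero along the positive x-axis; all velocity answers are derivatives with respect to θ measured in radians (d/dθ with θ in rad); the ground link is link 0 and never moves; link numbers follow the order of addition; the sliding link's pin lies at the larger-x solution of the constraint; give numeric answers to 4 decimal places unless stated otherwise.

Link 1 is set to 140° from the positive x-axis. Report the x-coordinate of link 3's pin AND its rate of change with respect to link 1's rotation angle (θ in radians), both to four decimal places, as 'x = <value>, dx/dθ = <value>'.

geometry: r = 47 mm, L = 147 mm, e = 0 mm
crank pin P = (r cos θ, r sin θ) = (-36.004089, 30.211018)
h = r sin θ − e = 30.211018 − 0 = 30.211018
x = r cos θ + √(L² − h²) = -36.004089 + 143.862067 = 107.857978
dx/dθ = −r sin θ − h·r cos θ/√(L² − h²) (θ in radians; h = 30.211018) = -22.650163

x = 107.8580, dx/dθ = -22.6502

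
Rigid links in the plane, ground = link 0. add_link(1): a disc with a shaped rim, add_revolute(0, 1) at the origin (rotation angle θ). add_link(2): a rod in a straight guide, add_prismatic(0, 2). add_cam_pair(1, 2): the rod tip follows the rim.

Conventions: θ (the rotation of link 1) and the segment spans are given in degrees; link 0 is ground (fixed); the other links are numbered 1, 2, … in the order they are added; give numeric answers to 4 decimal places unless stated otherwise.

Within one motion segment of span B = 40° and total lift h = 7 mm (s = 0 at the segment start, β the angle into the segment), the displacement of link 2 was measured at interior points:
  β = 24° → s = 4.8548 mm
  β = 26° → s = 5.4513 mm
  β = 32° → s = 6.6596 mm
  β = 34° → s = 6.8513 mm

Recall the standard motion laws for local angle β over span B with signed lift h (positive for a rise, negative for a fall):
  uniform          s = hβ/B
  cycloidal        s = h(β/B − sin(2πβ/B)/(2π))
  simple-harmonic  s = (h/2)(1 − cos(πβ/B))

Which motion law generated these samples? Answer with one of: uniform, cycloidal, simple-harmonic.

candidates at β/B = r: uniform s = h·r (linear in β); cycloidal s = h·(r − sin(2πr)/(2π)); simple-harmonic s = (h/2)(1 − cos(πr))
β=24°: printed 4.8548 | uniform 4.2000, cycloidal 4.8548, simple-harmonic 4.5816
β=26°: printed 5.4513 | uniform 4.5500, cycloidal 5.4513, simple-harmonic 5.0890
β=32°: printed 6.6596 | uniform 5.6000, cycloidal 6.6596, simple-harmonic 6.3316
β=34°: printed 6.8513 | uniform 5.9500, cycloidal 6.8513, simple-harmonic 6.6185
only one law matches every sample → cycloidal

cycloidal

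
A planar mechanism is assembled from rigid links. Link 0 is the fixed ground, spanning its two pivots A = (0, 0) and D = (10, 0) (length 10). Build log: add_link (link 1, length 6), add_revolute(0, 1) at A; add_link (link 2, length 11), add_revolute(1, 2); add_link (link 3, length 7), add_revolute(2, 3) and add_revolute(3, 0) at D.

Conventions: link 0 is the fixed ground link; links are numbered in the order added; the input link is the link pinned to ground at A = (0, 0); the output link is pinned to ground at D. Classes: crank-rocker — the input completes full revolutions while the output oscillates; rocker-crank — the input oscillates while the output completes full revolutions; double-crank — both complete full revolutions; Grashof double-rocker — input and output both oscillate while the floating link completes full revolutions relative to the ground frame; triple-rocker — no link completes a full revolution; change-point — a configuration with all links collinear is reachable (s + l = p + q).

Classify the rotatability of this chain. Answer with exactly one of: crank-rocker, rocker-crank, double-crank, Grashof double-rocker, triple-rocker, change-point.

lengths: ground=10, input=6, coupler=11, output=7
sorted: s=6 (shortest), l=11 (longest), p+q=17
s + l = 17 vs p + q = 17
s + l = p + q → change-point (collinear configuration reachable)

change-point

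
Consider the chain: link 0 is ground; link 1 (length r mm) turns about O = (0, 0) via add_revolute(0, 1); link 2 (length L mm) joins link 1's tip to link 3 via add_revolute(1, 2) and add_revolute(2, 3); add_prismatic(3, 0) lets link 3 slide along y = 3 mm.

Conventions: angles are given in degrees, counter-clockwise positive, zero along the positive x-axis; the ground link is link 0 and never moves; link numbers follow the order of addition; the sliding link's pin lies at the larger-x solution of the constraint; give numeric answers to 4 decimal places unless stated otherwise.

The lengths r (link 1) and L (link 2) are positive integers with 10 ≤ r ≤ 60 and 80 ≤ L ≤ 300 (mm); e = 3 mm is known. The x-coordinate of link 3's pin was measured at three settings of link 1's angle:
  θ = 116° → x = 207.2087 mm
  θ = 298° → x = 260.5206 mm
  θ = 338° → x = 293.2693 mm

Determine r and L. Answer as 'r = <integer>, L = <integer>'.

constraint per measurement: (x − r cos θ)² + (r sin θ − e)² = L²
subtracting the θ₁ and θ₂ equations cancels the r² and L² terms:
r = (x₁² − x₂²) / (2[(x₁cos θ₁ + e sin θ₁) − (x₂cos θ₂ + e sin θ₂)]) = 60.0000 → r = 60
L² = (x₁ − r cos θ₁)² + (r sin θ₁ − e)² = 57120.9974 → L = 239.0000 → L = 239
check at θ₃=338°: x = 293.2693 (printed 293.2693) ✓

r = 60, L = 239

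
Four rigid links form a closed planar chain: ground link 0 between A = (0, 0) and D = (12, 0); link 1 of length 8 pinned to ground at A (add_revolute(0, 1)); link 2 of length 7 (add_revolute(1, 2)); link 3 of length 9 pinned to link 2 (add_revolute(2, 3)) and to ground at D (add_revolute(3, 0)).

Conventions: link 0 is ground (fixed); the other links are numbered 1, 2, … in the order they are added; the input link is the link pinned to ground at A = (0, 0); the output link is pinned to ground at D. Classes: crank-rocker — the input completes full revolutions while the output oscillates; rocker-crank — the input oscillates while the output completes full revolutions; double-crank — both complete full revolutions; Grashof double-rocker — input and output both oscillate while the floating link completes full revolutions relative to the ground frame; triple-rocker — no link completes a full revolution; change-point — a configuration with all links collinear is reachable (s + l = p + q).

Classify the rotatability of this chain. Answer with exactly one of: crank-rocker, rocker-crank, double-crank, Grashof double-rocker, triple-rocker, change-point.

lengths: ground=12, input=8, coupler=7, output=9
sorted: s=7 (shortest), l=12 (longest), p+q=17
s + l = 19 vs p + q = 17
s + l > p + q → non-Grashof → no link fully rotates → triple-rocker

triple-rocker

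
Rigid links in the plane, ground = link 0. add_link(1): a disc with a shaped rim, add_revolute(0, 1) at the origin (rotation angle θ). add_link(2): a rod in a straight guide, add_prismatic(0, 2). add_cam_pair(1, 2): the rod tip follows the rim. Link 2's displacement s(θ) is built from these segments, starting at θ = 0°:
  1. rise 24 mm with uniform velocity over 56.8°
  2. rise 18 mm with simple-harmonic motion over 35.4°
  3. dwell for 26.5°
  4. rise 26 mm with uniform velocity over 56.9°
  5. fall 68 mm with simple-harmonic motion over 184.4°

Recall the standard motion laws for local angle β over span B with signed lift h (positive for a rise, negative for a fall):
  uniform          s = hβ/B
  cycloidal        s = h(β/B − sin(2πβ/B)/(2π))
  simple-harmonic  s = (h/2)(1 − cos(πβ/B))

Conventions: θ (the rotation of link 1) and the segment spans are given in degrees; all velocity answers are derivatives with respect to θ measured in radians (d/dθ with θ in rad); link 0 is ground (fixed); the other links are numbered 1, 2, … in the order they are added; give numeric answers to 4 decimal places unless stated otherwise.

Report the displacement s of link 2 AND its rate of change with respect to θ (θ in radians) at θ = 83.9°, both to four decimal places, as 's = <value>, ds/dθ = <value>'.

segment 1 (0° to 56.8°, uniform, h = 24) is passed completely: s = 0.0000 + (24) = 24.0000
θ = 83.9° falls in segment 2 (56.8° to 92.2°, simple-harmonic, h = 18): β = 83.9 − 56.8 = 27.1°, B = 35.4°; Δs = 18/2·(1 − cos(π·0.7655)) = 15.6669; s = 24.0000 + 15.6669 = 39.6669
velocity in seg [56.8°–92.2°] (simple-harmonic), θ in radians: β = 27.1° = 0.4730 rad, B = 35.4° = 0.6178 rad; ds/dθ = (πh/(2B)) sin(πβ/B) = (π·18/(2·0.6178)) sin(π·0.7655) = 30.741761 mm/rad

s = 39.6669, ds/dθ = 30.7418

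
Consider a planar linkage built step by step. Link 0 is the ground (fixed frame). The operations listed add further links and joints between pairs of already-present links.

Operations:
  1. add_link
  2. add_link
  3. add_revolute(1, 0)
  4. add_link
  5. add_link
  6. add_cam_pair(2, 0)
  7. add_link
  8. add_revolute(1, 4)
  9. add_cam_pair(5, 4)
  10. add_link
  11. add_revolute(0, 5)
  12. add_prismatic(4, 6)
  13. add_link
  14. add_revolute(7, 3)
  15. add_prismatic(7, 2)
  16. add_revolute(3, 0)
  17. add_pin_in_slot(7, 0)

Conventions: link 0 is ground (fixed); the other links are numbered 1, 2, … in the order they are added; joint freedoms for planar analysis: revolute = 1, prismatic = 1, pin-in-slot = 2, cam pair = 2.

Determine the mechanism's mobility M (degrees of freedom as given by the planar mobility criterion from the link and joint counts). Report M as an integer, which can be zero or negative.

link 0 = ground. State L|J1|J2 = 1|0|0
+link1  2|0|0
+link2  3|0|0
R(1,0) f=1→J1  3|1|0
+link3  4|1|0
+link4  5|1|0
C(2,0) f=2→J2  5|1|1
+link5  6|1|1
R(1,4) f=1→J1  6|2|1
C(5,4) f=2→J2  6|2|2
+link6  7|2|2
R(0,5) f=1→J1  7|3|2
P(4,6) f=1→J1  7|4|2
+link7  8|4|2
R(7,3) f=1→J1  8|5|2
P(7,2) f=1→J1  8|6|2
R(3,0) f=1→J1  8|7|2
PS(7,0) f=2→J2  8|7|3
M = 3(8−1)−2·7−3 = 21−14−3 = 4

M = 4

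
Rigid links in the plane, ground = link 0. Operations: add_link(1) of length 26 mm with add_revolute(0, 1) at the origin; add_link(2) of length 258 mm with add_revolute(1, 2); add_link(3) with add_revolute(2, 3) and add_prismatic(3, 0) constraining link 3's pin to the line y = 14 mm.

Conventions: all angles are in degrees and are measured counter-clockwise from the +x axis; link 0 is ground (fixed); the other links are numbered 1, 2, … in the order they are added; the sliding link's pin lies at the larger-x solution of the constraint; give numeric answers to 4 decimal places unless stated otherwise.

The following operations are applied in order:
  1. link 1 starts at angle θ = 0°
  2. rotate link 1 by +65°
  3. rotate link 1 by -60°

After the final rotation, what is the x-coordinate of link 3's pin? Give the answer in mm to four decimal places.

geometry: r = 26 mm, L = 258 mm, e = 14 mm; θ starts at 0°
rotate link 1 by +65°: θ ← 0° +65° = 65°
rotate link 1 by -60°: θ ← 65° -60° = 5°
crank pin P = (r cos θ, r sin θ) = (25.901062, 2.266049)
h = r sin θ − e = 2.266049 − 14 = -11.733951
x = r cos θ + √(L² − h²) = 25.901062 + 257.733029 = 283.634091

283.6341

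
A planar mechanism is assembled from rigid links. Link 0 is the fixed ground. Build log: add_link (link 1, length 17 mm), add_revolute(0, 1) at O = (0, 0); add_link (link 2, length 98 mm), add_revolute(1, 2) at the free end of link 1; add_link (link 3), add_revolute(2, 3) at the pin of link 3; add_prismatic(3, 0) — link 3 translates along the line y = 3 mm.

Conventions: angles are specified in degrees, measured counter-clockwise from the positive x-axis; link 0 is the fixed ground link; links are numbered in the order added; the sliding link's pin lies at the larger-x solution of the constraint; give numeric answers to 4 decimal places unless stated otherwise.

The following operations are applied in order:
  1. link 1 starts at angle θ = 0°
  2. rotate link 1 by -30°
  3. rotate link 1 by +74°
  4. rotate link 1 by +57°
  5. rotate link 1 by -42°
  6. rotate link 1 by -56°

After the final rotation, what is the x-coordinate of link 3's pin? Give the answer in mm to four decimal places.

geometry: r = 17 mm, L = 98 mm, e = 3 mm; θ starts at 0°
rotate link 1 by -30°: θ ← 0° -30° = -30°
rotate link 1 by +74°: θ ← -30° +74° = 44°
rotate link 1 by +57°: θ ← 44° +57° = 101°
rotate link 1 by -42°: θ ← 101° -42° = 59°
rotate link 1 by -56°: θ ← 59° -56° = 3°
crank pin P = (r cos θ, r sin θ) = (16.976702, 0.889711)
h = r sin θ − e = 0.889711 − 3 = -2.110289
x = r cos θ + √(L² − h²) = 16.976702 + 97.977276 = 114.953978

114.9540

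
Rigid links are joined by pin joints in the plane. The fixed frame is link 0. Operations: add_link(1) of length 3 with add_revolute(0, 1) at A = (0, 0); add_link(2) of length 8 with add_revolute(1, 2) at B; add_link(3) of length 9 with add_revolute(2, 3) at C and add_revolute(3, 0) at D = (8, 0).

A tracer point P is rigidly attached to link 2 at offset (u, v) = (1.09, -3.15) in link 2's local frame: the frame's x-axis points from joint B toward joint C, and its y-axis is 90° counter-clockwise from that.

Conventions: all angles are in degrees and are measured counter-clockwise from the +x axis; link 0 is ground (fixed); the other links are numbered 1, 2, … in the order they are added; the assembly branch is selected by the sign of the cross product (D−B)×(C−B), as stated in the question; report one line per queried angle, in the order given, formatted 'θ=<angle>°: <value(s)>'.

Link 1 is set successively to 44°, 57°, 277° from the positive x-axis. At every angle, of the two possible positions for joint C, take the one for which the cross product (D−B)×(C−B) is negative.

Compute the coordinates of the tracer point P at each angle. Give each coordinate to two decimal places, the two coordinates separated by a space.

A=(0,0), D=(8.00,0)
θ=44°: B = A + 3.00·(cos44°, sin44°) = (2.1580, 2.0840)
θ=44°: |BD| = 6.2026
θ=44°: circle(B,8.00) ∩ circle(D,9.00): a=1.7309, h=7.8105
θ=44°:   candidates: C₊=(6.4125,8.8589) cross=48.445; C₋=(1.1640,-5.8540) cross=-48.445
θ=44°:   branch - wants cross < 0 → take C=(1.1640,-5.8540) (cross=-48.445)
θ=44°: ex = (C−B)/|BC| = (-0.1242,-0.9923); ey = (0.9923,-0.1242)
θ=44°: P = B + 1.09·ex + -3.15·ey = (-1.1030,1.3938)
θ=57°: B = A + 3.00·(cos57°, sin57°) = (1.6339, 2.5160)
θ=57°: |BD| = 6.8452
θ=57°: circle(B,8.00) ∩ circle(D,9.00): a=2.1809, h=7.6970
θ=57°:   candidates: C₊=(6.4912,8.8726) cross=52.688; C₋=(0.8331,-5.4438) cross=-52.688
θ=57°:   branch - wants cross < 0 → take C=(0.8331,-5.4438) (cross=-52.688)
θ=57°: ex = (C−B)/|BC| = (-0.1001,-0.9950); ey = (0.9950,-0.1001)
θ=57°: P = B + 1.09·ex + -3.15·ey = (-1.6094,1.7468)
θ=277°: B = A + 3.00·(cos277°, sin277°) = (0.3656, -2.9776)
θ=277°: |BD| = 8.1945
θ=277°: circle(B,8.00) ∩ circle(D,9.00): a=3.0600, h=7.3916
θ=277°:   candidates: C₊=(0.5305,5.0207) cross=60.571; C₋=(5.9023,-8.7521) cross=-60.571
θ=277°:   branch - wants cross < 0 → take C=(5.9023,-8.7521) (cross=-60.571)
θ=277°: ex = (C−B)/|BC| = (0.6921,-0.7218); ey = (0.7218,0.6921)
θ=277°: P = B + 1.09·ex + -3.15·ey = (-1.1537,-5.9445)

θ=44°: -1.10 1.39
θ=57°: -1.61 1.75
θ=277°: -1.15 -5.94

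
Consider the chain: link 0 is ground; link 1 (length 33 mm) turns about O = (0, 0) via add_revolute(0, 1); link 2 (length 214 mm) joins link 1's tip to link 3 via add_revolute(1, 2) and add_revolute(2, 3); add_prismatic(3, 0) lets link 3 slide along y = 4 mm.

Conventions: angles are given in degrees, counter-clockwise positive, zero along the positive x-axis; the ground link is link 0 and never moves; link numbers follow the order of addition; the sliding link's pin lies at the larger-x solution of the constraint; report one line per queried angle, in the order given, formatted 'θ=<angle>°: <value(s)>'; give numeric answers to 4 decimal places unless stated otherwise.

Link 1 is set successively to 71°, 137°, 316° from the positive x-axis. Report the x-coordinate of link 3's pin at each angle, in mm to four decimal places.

geometry: r = 33 mm, L = 214 mm, e = 4 mm
θ=71°: crank pin P = (r cos θ, r sin θ) = (10.743749, 31.202113)
θ=71°: h = r sin θ − e = 31.202113 − 4 = 27.202113
θ=71°: x = r cos θ + √(L² − h²) = 10.743749 + 212.264093 = 223.007842
θ=137°: crank pin P = (r cos θ, r sin θ) = (-24.134672, 22.505946)
θ=137°: h = r sin θ − e = 22.505946 − 4 = 18.505946
θ=137°: x = r cos θ + √(L² − h²) = -24.134672 + 213.198335 = 189.063663
θ=316°: crank pin P = (r cos θ, r sin θ) = (23.738213, -22.923726)
θ=316°: h = r sin θ − e = -22.923726 − 4 = -26.923726
θ=316°: x = r cos θ + √(L² − h²) = 23.738213 + 212.299583 = 236.037796

θ=71°: 223.0078
θ=137°: 189.0637
θ=316°: 236.0378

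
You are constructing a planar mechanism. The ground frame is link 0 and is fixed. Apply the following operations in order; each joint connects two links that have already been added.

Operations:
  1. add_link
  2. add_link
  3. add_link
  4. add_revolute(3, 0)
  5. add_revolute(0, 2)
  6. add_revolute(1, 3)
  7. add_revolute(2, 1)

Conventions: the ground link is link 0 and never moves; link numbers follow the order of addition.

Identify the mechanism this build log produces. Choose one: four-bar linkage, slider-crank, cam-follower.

links: 4 (incl. ground); joints: 4 revolute, 0 prismatic, 0 higher (cam) pair, forming one closed loop
4 links in a single 4R loop → four-bar linkage

four-bar linkage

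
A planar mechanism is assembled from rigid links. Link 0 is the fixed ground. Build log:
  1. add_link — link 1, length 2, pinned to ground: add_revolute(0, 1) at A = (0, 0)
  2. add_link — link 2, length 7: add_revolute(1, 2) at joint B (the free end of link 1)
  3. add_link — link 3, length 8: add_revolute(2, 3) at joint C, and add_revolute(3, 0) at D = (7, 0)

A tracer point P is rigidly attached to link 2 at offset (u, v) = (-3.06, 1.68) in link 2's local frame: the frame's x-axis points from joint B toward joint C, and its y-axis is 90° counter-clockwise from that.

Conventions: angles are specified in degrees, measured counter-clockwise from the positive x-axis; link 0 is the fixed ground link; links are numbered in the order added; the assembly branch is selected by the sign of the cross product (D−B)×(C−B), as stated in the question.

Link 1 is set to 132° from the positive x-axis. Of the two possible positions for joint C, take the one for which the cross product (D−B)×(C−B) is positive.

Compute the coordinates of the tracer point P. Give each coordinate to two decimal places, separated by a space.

A=(0,0), D=(7.00,0)
B = A + 2.00·(cos132°, sin132°) = (-1.3383, 1.4863)
|BD| = 8.4697
circle(B,7.00) ∩ circle(D,8.00): a=3.3493, h=6.1467
  candidates: C₊=(3.0377,6.9499) cross=52.061; C₋=(0.8805,-5.1528) cross=-52.061
  branch + wants cross > 0 → take C=(3.0377,6.9499) (cross=52.061)
ex = (C−B)/|BC| = (0.6251,0.7805); ey = (-0.7805,0.6251)
P = B + -3.06·ex + 1.68·ey = (-4.5625,0.1482)

-4.56 0.15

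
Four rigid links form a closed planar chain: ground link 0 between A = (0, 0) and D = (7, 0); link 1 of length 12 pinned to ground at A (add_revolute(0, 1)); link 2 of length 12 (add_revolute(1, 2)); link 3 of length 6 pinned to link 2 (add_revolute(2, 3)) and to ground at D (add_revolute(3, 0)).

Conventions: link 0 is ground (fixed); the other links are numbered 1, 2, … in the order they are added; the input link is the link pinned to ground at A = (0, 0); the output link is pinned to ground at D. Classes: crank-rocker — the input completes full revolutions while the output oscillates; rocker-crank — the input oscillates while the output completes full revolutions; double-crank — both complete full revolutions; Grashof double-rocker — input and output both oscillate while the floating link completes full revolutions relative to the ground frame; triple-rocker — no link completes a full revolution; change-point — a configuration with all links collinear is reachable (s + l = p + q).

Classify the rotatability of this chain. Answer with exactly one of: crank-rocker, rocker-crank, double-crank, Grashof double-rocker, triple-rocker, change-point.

lengths: ground=7, input=12, coupler=12, output=6
sorted: s=6 (shortest), l=12 (longest), p+q=19
s + l = 18 vs p + q = 19
s + l < p + q (Grashof) with shortest = output link → rocker-crank

rocker-crank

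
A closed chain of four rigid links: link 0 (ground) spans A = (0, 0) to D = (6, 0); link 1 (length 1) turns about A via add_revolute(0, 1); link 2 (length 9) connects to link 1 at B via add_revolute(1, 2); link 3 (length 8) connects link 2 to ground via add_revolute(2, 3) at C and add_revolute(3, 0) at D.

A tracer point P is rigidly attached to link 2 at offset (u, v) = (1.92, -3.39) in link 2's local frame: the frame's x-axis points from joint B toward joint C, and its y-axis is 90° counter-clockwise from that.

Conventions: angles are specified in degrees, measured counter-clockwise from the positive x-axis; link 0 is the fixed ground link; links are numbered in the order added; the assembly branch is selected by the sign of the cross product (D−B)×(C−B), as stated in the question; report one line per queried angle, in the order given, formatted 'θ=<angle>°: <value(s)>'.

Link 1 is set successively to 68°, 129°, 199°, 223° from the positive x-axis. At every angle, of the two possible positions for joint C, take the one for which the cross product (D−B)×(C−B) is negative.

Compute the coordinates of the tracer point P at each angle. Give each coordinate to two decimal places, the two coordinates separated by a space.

A=(0,0), D=(6.00,0)
θ=68°: B = A + 1.00·(cos68°, sin68°) = (0.3746, 0.9272)
θ=68°: |BD| = 5.7013
θ=68°: circle(B,9.00) ∩ circle(D,8.00): a=4.3415, h=7.8836
θ=68°:   candidates: C₊=(5.9404,7.9998) cross=44.947; C₋=(3.3763,-7.5575) cross=-44.947
θ=68°:   branch - wants cross < 0 → take C=(3.3763,-7.5575) (cross=-44.947)
θ=68°: ex = (C−B)/|BC| = (0.3335,-0.9427); ey = (0.9427,0.3335)
θ=68°: P = B + 1.92·ex + -3.39·ey = (-2.1809,-2.0135)
θ=129°: B = A + 1.00·(cos129°, sin129°) = (-0.6293, 0.7771)
θ=129°: |BD| = 6.6747
θ=129°: circle(B,9.00) ∩ circle(D,8.00): a=4.6108, h=7.7292
θ=129°:   candidates: C₊=(4.8501,7.9169) cross=51.590; C₋=(3.0502,-7.4363) cross=-51.590
θ=129°:   branch - wants cross < 0 → take C=(3.0502,-7.4363) (cross=-51.590)
θ=129°: ex = (C−B)/|BC| = (0.4088,-0.9126); ey = (0.9126,0.4088)
θ=129°: P = B + 1.92·ex + -3.39·ey = (-2.9381,-2.3610)
θ=199°: B = A + 1.00·(cos199°, sin199°) = (-0.9455, -0.3256)
θ=199°: |BD| = 6.9531
θ=199°: circle(B,9.00) ∩ circle(D,8.00): a=4.6990, h=7.6759
θ=199°:   candidates: C₊=(3.3890,7.5619) cross=53.371; C₋=(4.1078,-7.7730) cross=-53.371
θ=199°:   branch - wants cross < 0 → take C=(4.1078,-7.7730) (cross=-53.371)
θ=199°: ex = (C−B)/|BC| = (0.5615,-0.8275); ey = (0.8275,0.5615)
θ=199°: P = B + 1.92·ex + -3.39·ey = (-2.6727,-3.8178)
θ=223°: B = A + 1.00·(cos223°, sin223°) = (-0.7314, -0.6820)
θ=223°: |BD| = 6.7658
θ=223°: circle(B,9.00) ∩ circle(D,8.00): a=4.6392, h=7.7122
θ=223°:   candidates: C₊=(3.1068,7.4585) cross=52.179; C₋=(4.6616,-7.8873) cross=-52.179
θ=223°:   branch - wants cross < 0 → take C=(4.6616,-7.8873) (cross=-52.179)
θ=223°: ex = (C−B)/|BC| = (0.5992,-0.8006); ey = (0.8006,0.5992)
θ=223°: P = B + 1.92·ex + -3.39·ey = (-2.2948,-4.2505)

θ=68°: -2.18 -2.01
θ=129°: -2.94 -2.36
θ=199°: -2.67 -3.82
θ=223°: -2.29 -4.25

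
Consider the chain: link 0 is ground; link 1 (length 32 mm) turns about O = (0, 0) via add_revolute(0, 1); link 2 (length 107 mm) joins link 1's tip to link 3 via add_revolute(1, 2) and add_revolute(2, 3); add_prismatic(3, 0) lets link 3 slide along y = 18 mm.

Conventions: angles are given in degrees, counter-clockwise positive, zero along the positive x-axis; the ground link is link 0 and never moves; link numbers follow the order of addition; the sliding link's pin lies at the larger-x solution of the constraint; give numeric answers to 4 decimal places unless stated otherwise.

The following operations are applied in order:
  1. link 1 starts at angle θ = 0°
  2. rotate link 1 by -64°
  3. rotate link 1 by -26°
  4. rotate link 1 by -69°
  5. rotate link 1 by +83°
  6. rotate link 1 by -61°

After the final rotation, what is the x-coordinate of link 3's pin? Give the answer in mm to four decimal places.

geometry: r = 32 mm, L = 107 mm, e = 18 mm; θ starts at 0°
rotate link 1 by -64°: θ ← 0° -64° = -64°
rotate link 1 by -26°: θ ← -64° -26° = -90°
rotate link 1 by -69°: θ ← -90° -69° = -159°
rotate link 1 by +83°: θ ← -159° +83° = -76°
rotate link 1 by -61°: θ ← -76° -61° = -137°
crank pin P = (r cos θ, r sin θ) = (-23.403318, -21.823948)
h = r sin θ − e = -21.823948 − 18 = -39.823948
x = r cos θ + √(L² − h²) = -23.403318 + 99.312906 = 75.909587

75.9096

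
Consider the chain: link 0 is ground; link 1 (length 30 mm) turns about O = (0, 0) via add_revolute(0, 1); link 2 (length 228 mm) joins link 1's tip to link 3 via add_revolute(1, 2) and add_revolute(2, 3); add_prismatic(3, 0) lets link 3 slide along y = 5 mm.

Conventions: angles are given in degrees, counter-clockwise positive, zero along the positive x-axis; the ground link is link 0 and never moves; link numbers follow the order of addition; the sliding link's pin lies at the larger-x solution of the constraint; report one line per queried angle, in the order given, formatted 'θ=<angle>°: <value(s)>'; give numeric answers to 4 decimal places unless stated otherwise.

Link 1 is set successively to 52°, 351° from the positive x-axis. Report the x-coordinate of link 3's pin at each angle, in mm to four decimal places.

geometry: r = 30 mm, L = 228 mm, e = 5 mm
θ=52°: crank pin P = (r cos θ, r sin θ) = (18.469844, 23.640323)
θ=52°: h = r sin θ − e = 23.640323 − 5 = 18.640323
θ=52°: x = r cos θ + √(L² − h²) = 18.469844 + 227.236745 = 245.706589
θ=351°: crank pin P = (r cos θ, r sin θ) = (29.630650, -4.693034)
θ=351°: h = r sin θ − e = -4.693034 − 5 = -9.693034
θ=351°: x = r cos θ + √(L² − h²) = 29.630650 + 227.793865 = 257.424516

θ=52°: 245.7066
θ=351°: 257.4245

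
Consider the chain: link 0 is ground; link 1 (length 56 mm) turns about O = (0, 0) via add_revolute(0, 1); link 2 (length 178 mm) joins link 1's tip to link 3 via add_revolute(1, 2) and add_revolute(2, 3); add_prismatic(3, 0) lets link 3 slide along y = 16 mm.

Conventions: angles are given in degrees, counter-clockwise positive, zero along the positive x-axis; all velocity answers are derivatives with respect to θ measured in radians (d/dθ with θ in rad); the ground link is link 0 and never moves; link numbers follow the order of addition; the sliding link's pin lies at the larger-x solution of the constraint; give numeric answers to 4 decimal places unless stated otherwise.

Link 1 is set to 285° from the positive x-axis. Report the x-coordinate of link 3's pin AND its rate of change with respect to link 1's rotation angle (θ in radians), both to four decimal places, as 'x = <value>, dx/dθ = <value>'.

geometry: r = 56 mm, L = 178 mm, e = 16 mm
crank pin P = (r cos θ, r sin θ) = (14.493867, -54.091846)
h = r sin θ − e = -54.091846 − 16 = -70.091846
x = r cos θ + √(L² − h²) = 14.493867 + 163.618865 = 178.112732
dx/dθ = −r sin θ − h·r cos θ/√(L² − h²) (θ in radians; h = -70.091846) = 60.300799

x = 178.1127, dx/dθ = 60.3008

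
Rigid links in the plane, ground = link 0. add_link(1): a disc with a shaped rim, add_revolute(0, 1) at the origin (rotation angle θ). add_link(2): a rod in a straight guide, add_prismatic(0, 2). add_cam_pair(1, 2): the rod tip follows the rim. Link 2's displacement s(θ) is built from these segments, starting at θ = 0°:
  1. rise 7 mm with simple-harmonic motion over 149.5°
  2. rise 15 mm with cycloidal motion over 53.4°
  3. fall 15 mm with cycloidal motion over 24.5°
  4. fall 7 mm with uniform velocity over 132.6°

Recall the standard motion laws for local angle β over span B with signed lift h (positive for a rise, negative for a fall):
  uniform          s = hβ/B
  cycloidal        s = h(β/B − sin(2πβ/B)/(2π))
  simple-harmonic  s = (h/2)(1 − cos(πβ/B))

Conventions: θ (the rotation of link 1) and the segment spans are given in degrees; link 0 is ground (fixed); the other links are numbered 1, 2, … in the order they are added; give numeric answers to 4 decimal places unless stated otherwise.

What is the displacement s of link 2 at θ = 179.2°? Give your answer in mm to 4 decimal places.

segment 1 (0° to 149.5°, simple-harmonic, h = 7) is passed completely: s = 0.0000 + (7) = 7.0000
θ = 179.2° falls in segment 2 (149.5° to 202.9°, cycloidal, h = 15): β = 179.2 − 149.5 = 29.7°, B = 53.4°; Δs = 15·(0.5562 − sin(2π·0.5562)/(2π)) = 9.1680; s = 7.0000 + 9.1680 = 16.1680

16.1680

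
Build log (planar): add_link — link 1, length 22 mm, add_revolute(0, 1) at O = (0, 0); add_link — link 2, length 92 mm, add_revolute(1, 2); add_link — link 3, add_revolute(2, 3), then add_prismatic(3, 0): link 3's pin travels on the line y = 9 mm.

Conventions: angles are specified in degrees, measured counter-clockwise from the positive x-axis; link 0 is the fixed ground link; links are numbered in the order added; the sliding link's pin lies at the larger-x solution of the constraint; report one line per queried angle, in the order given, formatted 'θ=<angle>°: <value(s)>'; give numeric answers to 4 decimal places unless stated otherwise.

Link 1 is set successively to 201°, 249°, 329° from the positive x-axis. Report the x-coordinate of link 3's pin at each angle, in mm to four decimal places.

geometry: r = 22 mm, L = 92 mm, e = 9 mm
θ=201°: crank pin P = (r cos θ, r sin θ) = (-20.538769, -7.884095)
θ=201°: h = r sin θ − e = -7.884095 − 9 = -16.884095
θ=201°: x = r cos θ + √(L² − h²) = -20.538769 + 90.437422 = 69.898653
θ=249°: crank pin P = (r cos θ, r sin θ) = (-7.884095, -20.538769)
θ=249°: h = r sin θ − e = -20.538769 − 9 = -29.538769
θ=249°: x = r cos θ + √(L² − h²) = -7.884095 + 87.128991 = 79.244896
θ=329°: crank pin P = (r cos θ, r sin θ) = (18.857681, -11.330838)
θ=329°: h = r sin θ − e = -11.330838 − 9 = -20.330838
θ=329°: x = r cos θ + √(L² − h²) = 18.857681 + 89.725454 = 108.583134

θ=201°: 69.8987
θ=249°: 79.2449
θ=329°: 108.5831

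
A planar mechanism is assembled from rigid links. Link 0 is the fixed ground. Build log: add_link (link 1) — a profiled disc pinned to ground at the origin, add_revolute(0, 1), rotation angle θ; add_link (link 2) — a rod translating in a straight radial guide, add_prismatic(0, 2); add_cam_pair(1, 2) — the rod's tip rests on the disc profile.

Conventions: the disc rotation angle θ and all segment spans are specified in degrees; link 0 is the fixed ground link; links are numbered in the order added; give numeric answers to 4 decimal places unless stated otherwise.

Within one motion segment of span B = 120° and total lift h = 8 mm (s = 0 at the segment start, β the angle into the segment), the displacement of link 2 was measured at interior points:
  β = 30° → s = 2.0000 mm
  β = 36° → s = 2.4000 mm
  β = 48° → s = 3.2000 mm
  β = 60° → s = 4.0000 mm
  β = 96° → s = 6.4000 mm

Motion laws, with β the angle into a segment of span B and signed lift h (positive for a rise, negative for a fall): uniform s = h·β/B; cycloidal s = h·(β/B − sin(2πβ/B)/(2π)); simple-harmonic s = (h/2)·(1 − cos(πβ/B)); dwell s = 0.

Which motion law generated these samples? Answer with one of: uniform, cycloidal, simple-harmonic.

candidates at β/B = r: uniform s = h·r (linear in β); cycloidal s = h·(r − sin(2πr)/(2π)); simple-harmonic s = (h/2)(1 − cos(πr))
β=30°: printed 2.0000 | uniform 2.0000, cycloidal 0.7268, simple-harmonic 1.1716
β=36°: printed 2.4000 | uniform 2.4000, cycloidal 1.1891, simple-harmonic 1.6489
β=48°: printed 3.2000 | uniform 3.2000, cycloidal 2.4516, simple-harmonic 2.7639
β=60°: printed 4.0000 | uniform 4.0000, cycloidal 4.0000, simple-harmonic 4.0000
β=96°: printed 6.4000 | uniform 6.4000, cycloidal 7.6109, simple-harmonic 7.2361
only one law matches every sample → uniform

uniform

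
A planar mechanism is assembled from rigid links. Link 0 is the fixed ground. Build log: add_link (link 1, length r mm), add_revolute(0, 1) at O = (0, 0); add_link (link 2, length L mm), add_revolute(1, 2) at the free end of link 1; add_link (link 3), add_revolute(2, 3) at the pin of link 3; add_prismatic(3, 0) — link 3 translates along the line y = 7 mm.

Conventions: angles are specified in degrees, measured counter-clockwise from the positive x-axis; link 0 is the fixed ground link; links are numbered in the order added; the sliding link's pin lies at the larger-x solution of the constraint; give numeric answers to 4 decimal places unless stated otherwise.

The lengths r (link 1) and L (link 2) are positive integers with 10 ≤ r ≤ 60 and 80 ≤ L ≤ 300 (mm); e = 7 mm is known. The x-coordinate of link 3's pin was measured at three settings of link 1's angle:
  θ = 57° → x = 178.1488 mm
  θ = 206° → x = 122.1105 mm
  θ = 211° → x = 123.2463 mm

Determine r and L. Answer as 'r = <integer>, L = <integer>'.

constraint per measurement: (x − r cos θ)² + (r sin θ − e)² = L²
subtracting the θ₁ and θ₂ equations cancels the r² and L² terms:
r = (x₁² − x₂²) / (2[(x₁cos θ₁ + e sin θ₁) − (x₂cos θ₂ + e sin θ₂)]) = 39.0000 → r = 39
L² = (x₁ − r cos θ₁)² + (r sin θ₁ − e)² = 25280.9912 → L = 159.0000 → L = 159
check at θ₃=211°: x = 123.2463 (printed 123.2463) ✓

r = 39, L = 159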